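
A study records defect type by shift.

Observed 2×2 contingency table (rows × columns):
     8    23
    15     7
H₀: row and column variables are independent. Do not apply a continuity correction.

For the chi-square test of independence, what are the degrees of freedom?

degrees of freedom = 1

df = (r−1)(c−1) = (2−1)·(2−1) = 1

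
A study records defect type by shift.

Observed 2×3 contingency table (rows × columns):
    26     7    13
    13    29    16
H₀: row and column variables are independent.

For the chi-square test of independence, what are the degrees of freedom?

df = (r−1)(c−1) = (2−1)·(3−1) = 2

degrees of freedom = 2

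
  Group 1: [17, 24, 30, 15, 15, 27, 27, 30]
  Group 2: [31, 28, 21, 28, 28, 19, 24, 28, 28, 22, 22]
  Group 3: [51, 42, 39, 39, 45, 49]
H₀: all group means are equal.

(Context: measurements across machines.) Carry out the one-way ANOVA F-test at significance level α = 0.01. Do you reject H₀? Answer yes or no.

Group means [23.12, 25.36, 44.17], grand mean 29.160
SSB = Σnᵢ(x̄ᵢ−x̄)² = 1801.106; SSW = ΣΣ(x−x̄ᵢ)² = 574.254
MSB = 1801.106/2 = 900.5531; MSW = 574.254/22 = 26.1024
F = MSB/MSW = 34.5007
df = (2, 22)
p-value (upper-tail) = 0.00000
At α=0.01: p < α → reject H₀

reject H₀: yes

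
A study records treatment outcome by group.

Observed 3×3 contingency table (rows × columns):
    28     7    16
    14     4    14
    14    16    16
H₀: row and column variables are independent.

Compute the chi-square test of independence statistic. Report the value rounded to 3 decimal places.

test statistic = 10.765

Row totals [51, 32, 46], col totals [56, 27, 46], n=129
χ² = (28−22.14)²/22.14 + (7−10.67)²/10.67 + (16−18.19)²/18.19 + (14−13.89)²/13.89 + (4−6.70)²/6.70 + (14−11.41)²/11.41 + (14−19.97)²/19.97 + (16−9.63)²/9.63 + (16−16.40)²/16.40 = 10.7652
df = 4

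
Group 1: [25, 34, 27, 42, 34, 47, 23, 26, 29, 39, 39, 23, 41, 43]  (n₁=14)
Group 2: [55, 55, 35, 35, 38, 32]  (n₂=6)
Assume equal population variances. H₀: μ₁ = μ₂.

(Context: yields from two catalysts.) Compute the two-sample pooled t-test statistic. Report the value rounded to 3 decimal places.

test statistic = -1.832

x̄₁=33.714, s₁=8.194, n₁=14
x̄₂=41.667, s₂=10.501, n₂=6
s_p² = [13·8.194² + 5·10.501²]/18 = 79.1217
SE = √(s_p²·(1/14+1/6)) = 4.3403
t = (33.714−41.667)/4.3403 = -1.8322
df = 18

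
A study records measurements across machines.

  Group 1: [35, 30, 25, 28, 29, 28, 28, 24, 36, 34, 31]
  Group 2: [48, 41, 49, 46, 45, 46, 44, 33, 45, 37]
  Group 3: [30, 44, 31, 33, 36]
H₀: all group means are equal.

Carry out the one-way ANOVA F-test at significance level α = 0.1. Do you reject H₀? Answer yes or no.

reject H₀: yes

Group means [29.82, 43.40, 34.80], grand mean 36.000
SSB = Σnᵢ(x̄ᵢ−x̄)² = 975.164; SSW = ΣΣ(x−x̄ᵢ)² = 504.836
MSB = 975.164/2 = 487.5818; MSW = 504.836/23 = 21.9494
F = MSB/MSW = 22.2139
df = (2, 23)
p-value (upper-tail) = 0.00000
At α=0.1: p < α → reject H₀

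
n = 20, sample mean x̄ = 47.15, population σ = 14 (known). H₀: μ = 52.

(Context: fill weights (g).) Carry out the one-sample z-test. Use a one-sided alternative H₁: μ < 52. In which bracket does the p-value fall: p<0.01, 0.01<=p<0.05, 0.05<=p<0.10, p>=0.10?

p-value bracket: 0.05<=p<0.10

SE = σ/√n = 14/√20 = 3.1305
z = (x̄−μ₀)/SE = (47.15−52)/3.1305 = -1.5493
p-value (one-sided, H₁ less) = 0.06066
→ bracket: 0.05<=p<0.10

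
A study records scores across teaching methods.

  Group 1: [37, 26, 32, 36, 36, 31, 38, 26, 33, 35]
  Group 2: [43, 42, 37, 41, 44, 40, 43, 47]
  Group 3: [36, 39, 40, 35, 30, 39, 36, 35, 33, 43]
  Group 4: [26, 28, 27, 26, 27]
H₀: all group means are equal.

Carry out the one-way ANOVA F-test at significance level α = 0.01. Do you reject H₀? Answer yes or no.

Group means [33.00, 42.12, 36.60, 26.80], grand mean 35.364
SSB = Σnᵢ(x̄ᵢ−x̄)² = 803.561; SSW = ΣΣ(x−x̄ᵢ)² = 356.075
MSB = 803.561/3 = 267.8538; MSW = 356.075/29 = 12.2784
F = MSB/MSW = 21.8150
df = (3, 29)
p-value (upper-tail) = 0.00000
At α=0.01: p < α → reject H₀

reject H₀: yes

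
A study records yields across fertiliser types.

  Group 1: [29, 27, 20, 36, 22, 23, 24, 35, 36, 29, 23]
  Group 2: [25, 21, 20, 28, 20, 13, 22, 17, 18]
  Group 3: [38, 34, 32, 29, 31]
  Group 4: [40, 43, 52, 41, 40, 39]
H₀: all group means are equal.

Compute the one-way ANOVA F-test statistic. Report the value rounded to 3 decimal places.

test statistic = 25.014

Group means [27.64, 20.44, 32.80, 42.50], grand mean 29.258
SSB = Σnᵢ(x̄ᵢ−x̄)² = 1842.868; SSW = ΣΣ(x−x̄ᵢ)² = 663.068
MSB = 1842.868/3 = 614.2893; MSW = 663.068/27 = 24.5581
F = MSB/MSW = 25.0138
df = (3, 27)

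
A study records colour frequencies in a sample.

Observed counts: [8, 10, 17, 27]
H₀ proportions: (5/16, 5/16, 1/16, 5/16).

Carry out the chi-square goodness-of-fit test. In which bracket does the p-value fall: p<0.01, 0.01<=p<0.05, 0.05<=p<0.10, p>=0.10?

p-value bracket: p<0.01

n = 62; E_i = n·p_i = [19.38, 19.38, 3.88, 19.38]
χ² = (8−19.38)²/19.38 + (10−19.38)²/19.38 + (17−3.88)²/3.88 + (27−19.38)²/19.38 = 58.6710
df = 3
p-value (upper-tail) = 0.00000
→ bracket: p<0.01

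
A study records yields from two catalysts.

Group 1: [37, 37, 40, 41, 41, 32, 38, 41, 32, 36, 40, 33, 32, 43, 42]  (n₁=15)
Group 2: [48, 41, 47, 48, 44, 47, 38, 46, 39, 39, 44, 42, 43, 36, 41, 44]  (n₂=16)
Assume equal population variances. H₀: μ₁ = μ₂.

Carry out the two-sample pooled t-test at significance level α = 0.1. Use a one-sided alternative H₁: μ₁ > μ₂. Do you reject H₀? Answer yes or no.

x̄₁=37.667, s₁=3.904, n₁=15
x̄₂=42.938, s₂=3.732, n₂=16
s_p² = [14·3.904² + 15·3.732²]/29 = 14.5611
SE = √(s_p²·(1/15+1/16)) = 1.3714
t = (37.667−42.938)/1.3714 = -3.8433
df = 29
p-value (one-sided, H₁ greater) = 0.99969
At α=0.1: p ≥ α → fail to reject H₀

reject H₀: no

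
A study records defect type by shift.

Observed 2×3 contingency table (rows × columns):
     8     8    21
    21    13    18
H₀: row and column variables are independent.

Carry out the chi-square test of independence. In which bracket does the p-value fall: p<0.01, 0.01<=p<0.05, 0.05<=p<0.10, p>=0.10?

Row totals [37, 52], col totals [29, 21, 39], n=89
χ² = (8−12.06)²/12.06 + (8−8.73)²/8.73 + (21−16.21)²/16.21 + (21−16.94)²/16.94 + (13−12.27)²/12.27 + (18−22.79)²/22.79 = 4.8588
df = 2
p-value (upper-tail) = 0.08809
→ bracket: 0.05<=p<0.10

p-value bracket: 0.05<=p<0.10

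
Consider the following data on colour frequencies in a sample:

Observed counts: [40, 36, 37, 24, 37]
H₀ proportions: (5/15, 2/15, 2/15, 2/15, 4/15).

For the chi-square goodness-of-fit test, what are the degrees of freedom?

degrees of freedom = 4

df = k − 1 = 5 − 1 = 4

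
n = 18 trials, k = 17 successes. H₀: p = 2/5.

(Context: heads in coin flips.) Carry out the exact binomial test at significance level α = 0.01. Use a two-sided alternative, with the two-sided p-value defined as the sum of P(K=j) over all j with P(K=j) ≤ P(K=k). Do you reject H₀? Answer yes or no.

Exact binomial: n=18, k=17, p₀=2/5=0.4000
P(X=j) = C(n,j)·p₀^j·(1−p₀)^(n−j); p = Σ P(X=j) over j with P(X=j) ≤ P(X=17)
p-value (two-sided) = 0.00000
At α=0.01: p < α → reject H₀

reject H₀: yes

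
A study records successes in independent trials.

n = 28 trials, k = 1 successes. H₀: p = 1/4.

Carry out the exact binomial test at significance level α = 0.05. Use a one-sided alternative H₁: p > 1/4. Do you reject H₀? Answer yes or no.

reject H₀: no

Exact binomial: n=28, k=1, p₀=1/4=0.2500
P(X≥1) from Σ C(n,i)·p₀^i·(1−p₀)^(n−i)
p-value (one-sided, H₁ greater) = 0.99968
At α=0.05: p ≥ α → fail to reject H₀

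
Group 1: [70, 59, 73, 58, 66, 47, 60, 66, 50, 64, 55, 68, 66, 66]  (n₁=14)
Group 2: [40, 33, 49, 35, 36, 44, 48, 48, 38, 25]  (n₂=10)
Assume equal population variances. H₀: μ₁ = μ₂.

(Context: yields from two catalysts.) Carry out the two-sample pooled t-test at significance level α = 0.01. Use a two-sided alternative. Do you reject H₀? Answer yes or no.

reject H₀: yes

x̄₁=62.000, s₁=7.524, n₁=14
x̄₂=39.600, s₂=7.763, n₂=10
s_p² = [13·7.524² + 9·7.763²]/22 = 58.1091
SE = √(s_p²·(1/14+1/10)) = 3.1562
t = (62.000−39.600)/3.1562 = 7.0972
df = 22
p-value (two-sided) = 0.00000
At α=0.01: p < α → reject H₀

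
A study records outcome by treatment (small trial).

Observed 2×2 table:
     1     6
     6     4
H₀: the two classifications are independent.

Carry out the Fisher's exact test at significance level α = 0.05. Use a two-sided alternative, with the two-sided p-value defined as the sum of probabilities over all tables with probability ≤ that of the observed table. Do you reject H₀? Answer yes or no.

Margins: r₁=7, r₂=10, c₁=7, c₂=10, n=17
p_obs = C(7,1)·C(10,6)/C(17,7); sum pmf over tables with pmf ≤ p_obs
p-value (two-sided) = 0.13400
At α=0.05: p ≥ α → fail to reject H₀

reject H₀: no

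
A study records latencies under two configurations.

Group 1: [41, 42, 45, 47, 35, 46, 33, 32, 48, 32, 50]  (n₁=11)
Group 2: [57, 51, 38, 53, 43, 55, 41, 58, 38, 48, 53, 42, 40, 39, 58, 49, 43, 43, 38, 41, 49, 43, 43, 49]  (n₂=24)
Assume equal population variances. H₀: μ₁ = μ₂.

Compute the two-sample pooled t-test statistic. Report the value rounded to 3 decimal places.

test statistic = -2.173

x̄₁=41.000, s₁=6.856, n₁=11
x̄₂=46.333, s₂=6.690, n₂=24
s_p² = [10·6.856² + 23·6.690²]/33 = 45.4343
SE = √(s_p²·(1/11+1/24)) = 2.4543
t = (41.000−46.333)/2.4543 = -2.1731
df = 33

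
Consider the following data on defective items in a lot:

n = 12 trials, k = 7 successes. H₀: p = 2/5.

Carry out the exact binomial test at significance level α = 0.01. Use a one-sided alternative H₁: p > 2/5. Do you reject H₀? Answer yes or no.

reject H₀: no

Exact binomial: n=12, k=7, p₀=2/5=0.4000
P(X≥7) from Σ C(n,i)·p₀^i·(1−p₀)^(n−i)
p-value (one-sided, H₁ greater) = 0.15821
At α=0.01: p ≥ α → fail to reject H₀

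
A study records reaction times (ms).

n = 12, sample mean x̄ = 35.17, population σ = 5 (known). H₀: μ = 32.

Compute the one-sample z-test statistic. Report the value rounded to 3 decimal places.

test statistic = 2.196

SE = σ/√n = 5/√12 = 1.4434
z = (x̄−μ₀)/SE = (35.17−32)/1.4434 = 2.1962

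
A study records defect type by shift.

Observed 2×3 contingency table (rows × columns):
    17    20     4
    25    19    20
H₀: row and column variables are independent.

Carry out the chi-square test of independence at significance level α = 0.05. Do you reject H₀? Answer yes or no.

Row totals [41, 64], col totals [42, 39, 24], n=105
χ² = (17−16.40)²/16.40 + (20−15.23)²/15.23 + (4−9.37)²/9.37 + (25−25.60)²/25.60 + (19−23.77)²/23.77 + (20−14.63)²/14.63 = 7.5398
df = 2
p-value (upper-tail) = 0.02305
At α=0.05: p < α → reject H₀

reject H₀: yes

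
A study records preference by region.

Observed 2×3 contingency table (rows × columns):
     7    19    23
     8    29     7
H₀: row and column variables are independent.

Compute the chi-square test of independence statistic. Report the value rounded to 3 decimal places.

test statistic = 10.445

Row totals [49, 44], col totals [15, 48, 30], n=93
χ² = (7−7.90)²/7.90 + (19−25.29)²/25.29 + (23−15.81)²/15.81 + (8−7.10)²/7.10 + (29−22.71)²/22.71 + (7−14.19)²/14.19 = 10.4447
df = 2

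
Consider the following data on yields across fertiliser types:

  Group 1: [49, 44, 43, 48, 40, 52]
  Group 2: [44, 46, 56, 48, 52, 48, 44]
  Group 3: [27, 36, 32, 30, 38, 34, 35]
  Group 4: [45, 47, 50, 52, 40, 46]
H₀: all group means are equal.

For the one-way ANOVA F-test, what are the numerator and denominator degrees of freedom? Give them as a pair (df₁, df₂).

degrees of freedom = [3, 22]

k = 4 groups, N = 26 total
df = (k−1, N−k) = (4−1, 26−4) = (3, 22)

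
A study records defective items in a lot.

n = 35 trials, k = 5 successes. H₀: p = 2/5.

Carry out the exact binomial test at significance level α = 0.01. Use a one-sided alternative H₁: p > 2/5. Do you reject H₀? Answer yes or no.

Exact binomial: n=35, k=5, p₀=2/5=0.4000
P(X≥5) from Σ C(n,i)·p₀^i·(1−p₀)^(n−i)
p-value (one-sided, H₁ greater) = 0.99978
At α=0.01: p ≥ α → fail to reject H₀

reject H₀: no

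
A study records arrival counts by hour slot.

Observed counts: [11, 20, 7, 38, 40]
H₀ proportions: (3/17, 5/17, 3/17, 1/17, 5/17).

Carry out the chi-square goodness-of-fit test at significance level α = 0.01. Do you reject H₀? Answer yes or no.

n = 116; E_i = n·p_i = [20.47, 34.12, 20.47, 6.82, 34.12]
χ² = (11−20.47)²/20.47 + (20−34.12)²/34.12 + (7−20.47)²/20.47 + (38−6.82)²/6.82 + (40−34.12)²/34.12 = 162.5460
df = 4
p-value (upper-tail) = 0.00000
At α=0.01: p < α → reject H₀

reject H₀: yes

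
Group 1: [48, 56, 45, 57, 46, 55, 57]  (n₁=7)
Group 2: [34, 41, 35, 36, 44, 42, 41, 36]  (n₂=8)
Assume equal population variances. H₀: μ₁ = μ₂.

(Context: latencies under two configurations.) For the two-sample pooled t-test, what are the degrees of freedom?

df = n₁ + n₂ − 2 = 7 + 8 − 2 = 13

degrees of freedom = 13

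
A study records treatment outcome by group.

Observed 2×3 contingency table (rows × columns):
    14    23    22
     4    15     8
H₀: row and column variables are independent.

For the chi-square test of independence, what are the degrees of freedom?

df = (r−1)(c−1) = (2−1)·(3−1) = 2

degrees of freedom = 2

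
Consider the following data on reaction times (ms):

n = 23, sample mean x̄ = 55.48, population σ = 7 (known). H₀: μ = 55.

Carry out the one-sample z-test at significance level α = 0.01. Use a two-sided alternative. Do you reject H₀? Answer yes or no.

reject H₀: no

SE = σ/√n = 7/√23 = 1.4596
z = (x̄−μ₀)/SE = (55.48−55)/1.4596 = 0.3289
p-value (two-sided) = 0.74226
At α=0.01: p ≥ α → fail to reject H₀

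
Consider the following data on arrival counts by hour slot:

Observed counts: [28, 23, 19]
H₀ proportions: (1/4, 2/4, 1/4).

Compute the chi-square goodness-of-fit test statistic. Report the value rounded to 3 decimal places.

test statistic = 10.543

n = 70; E_i = n·p_i = [17.50, 35.00, 17.50]
χ² = (28−17.50)²/17.50 + (23−35.00)²/35.00 + (19−17.50)²/17.50 = 10.5429
df = 2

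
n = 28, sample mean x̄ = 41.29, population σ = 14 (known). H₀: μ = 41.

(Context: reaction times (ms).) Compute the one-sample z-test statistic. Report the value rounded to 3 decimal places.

SE = σ/√n = 14/√28 = 2.6458
z = (x̄−μ₀)/SE = (41.29−41)/2.6458 = 0.1096

test statistic = 0.110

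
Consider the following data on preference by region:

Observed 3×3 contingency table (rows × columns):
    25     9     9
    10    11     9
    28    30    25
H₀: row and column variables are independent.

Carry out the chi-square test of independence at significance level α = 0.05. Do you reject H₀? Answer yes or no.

Row totals [43, 30, 83], col totals [63, 50, 43], n=156
χ² = (25−17.37)²/17.37 + (9−13.78)²/13.78 + (9−11.85)²/11.85 + (10−12.12)²/12.12 + (11−9.62)²/9.62 + (9−8.27)²/8.27 + (28−33.52)²/33.52 + (30−26.60)²/26.60 + (25−22.88)²/22.88 = 7.8751
df = 4
p-value (upper-tail) = 0.09626
At α=0.05: p ≥ α → fail to reject H₀

reject H₀: no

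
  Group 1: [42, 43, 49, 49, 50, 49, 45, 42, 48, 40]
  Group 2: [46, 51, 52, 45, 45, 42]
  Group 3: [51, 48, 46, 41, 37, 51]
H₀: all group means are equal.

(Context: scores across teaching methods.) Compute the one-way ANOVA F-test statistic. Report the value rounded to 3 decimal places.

test statistic = 0.152

Group means [45.70, 46.83, 45.67], grand mean 46.000
SSB = Σnᵢ(x̄ᵢ−x̄)² = 5.733; SSW = ΣΣ(x−x̄ᵢ)² = 358.267
MSB = 5.733/2 = 2.8667; MSW = 358.267/19 = 18.8561
F = MSB/MSW = 0.1520
df = (2, 19)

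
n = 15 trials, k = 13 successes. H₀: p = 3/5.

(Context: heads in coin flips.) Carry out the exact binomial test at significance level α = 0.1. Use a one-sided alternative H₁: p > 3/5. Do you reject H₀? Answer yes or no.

reject H₀: yes

Exact binomial: n=15, k=13, p₀=3/5=0.6000
P(X≥13) from Σ C(n,i)·p₀^i·(1−p₀)^(n−i)
p-value (one-sided, H₁ greater) = 0.02711
At α=0.1: p < α → reject H₀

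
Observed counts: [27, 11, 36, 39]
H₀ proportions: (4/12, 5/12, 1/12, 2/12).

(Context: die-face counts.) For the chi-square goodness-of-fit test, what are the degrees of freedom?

df = k − 1 = 4 − 1 = 3

degrees of freedom = 3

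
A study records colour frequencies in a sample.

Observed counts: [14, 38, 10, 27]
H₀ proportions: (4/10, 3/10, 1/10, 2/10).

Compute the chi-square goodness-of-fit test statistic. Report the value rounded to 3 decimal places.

n = 89; E_i = n·p_i = [35.60, 26.70, 8.90, 17.80]
χ² = (14−35.60)²/35.60 + (38−26.70)²/26.70 + (10−8.90)²/8.90 + (27−17.80)²/17.80 = 22.7790
df = 3

test statistic = 22.779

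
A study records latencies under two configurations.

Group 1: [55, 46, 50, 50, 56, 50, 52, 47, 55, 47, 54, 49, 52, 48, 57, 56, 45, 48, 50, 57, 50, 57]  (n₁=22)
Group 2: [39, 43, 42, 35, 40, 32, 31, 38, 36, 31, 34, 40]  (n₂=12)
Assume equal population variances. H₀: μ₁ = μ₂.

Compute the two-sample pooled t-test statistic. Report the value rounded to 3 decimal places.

test statistic = 10.216

x̄₁=51.409, s₁=3.887, n₁=22
x̄₂=36.750, s₂=4.202, n₂=12
s_p² = [21·3.887² + 11·4.202²]/32 = 15.9865
SE = √(s_p²·(1/22+1/12)) = 1.4349
t = (51.409−36.750)/1.4349 = 10.2163
df = 32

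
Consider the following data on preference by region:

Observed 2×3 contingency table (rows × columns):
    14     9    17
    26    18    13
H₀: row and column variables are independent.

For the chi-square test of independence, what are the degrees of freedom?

degrees of freedom = 2

df = (r−1)(c−1) = (2−1)·(3−1) = 2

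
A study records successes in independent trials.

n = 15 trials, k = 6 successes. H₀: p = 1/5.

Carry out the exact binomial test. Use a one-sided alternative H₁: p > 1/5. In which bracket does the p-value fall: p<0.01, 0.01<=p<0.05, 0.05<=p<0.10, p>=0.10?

p-value bracket: 0.05<=p<0.10

Exact binomial: n=15, k=6, p₀=1/5=0.2000
P(X≥6) from Σ C(n,i)·p₀^i·(1−p₀)^(n−i)
p-value (one-sided, H₁ greater) = 0.06105
→ bracket: 0.05<=p<0.10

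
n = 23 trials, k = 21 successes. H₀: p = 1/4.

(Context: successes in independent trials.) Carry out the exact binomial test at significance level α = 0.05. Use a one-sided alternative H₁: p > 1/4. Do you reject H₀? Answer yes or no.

reject H₀: yes

Exact binomial: n=23, k=21, p₀=1/4=0.2500
P(X≥21) from Σ C(n,i)·p₀^i·(1−p₀)^(n−i)
p-value (one-sided, H₁ greater) = 0.00000
At α=0.05: p < α → reject H₀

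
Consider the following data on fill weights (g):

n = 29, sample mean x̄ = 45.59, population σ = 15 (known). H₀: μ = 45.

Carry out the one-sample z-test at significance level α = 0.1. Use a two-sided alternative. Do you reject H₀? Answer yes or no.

SE = σ/√n = 15/√29 = 2.7854
z = (x̄−μ₀)/SE = (45.59−45)/2.7854 = 0.2118
p-value (two-sided) = 0.83225
At α=0.1: p ≥ α → fail to reject H₀

reject H₀: no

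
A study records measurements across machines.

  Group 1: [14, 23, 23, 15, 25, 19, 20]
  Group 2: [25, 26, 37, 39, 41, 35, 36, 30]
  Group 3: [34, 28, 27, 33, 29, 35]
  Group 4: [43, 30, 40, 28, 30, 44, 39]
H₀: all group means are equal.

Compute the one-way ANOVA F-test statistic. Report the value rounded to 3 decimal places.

test statistic = 12.927

Group means [19.86, 33.62, 31.00, 36.29], grand mean 30.286
SSB = Σnᵢ(x̄ᵢ−x̄)² = 1105.554; SSW = ΣΣ(x−x̄ᵢ)² = 684.161
MSB = 1105.554/3 = 368.5179; MSW = 684.161/24 = 28.5067
F = MSB/MSW = 12.9274
df = (3, 24)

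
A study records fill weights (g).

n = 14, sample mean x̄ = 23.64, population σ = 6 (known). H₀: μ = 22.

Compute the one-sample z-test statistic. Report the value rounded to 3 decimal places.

SE = σ/√n = 6/√14 = 1.6036
z = (x̄−μ₀)/SE = (23.64−22)/1.6036 = 1.0227

test statistic = 1.023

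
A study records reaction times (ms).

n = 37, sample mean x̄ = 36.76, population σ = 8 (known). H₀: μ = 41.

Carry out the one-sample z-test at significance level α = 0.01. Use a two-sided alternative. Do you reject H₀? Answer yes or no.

reject H₀: yes

SE = σ/√n = 8/√37 = 1.3152
z = (x̄−μ₀)/SE = (36.76−41)/1.3152 = -3.2239
p-value (two-sided) = 0.00126
At α=0.01: p < α → reject H₀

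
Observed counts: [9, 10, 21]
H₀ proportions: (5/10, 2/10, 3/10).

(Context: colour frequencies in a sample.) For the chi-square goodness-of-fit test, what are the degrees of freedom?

degrees of freedom = 2

df = k − 1 = 3 − 1 = 2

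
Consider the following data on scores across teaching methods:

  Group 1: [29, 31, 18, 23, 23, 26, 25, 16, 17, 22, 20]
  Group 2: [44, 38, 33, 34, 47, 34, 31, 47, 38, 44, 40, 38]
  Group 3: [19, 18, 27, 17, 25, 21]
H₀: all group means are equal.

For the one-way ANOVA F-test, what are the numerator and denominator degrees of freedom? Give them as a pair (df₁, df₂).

k = 3 groups, N = 29 total
df = (k−1, N−k) = (3−1, 29−3) = (2, 26)

degrees of freedom = [2, 26]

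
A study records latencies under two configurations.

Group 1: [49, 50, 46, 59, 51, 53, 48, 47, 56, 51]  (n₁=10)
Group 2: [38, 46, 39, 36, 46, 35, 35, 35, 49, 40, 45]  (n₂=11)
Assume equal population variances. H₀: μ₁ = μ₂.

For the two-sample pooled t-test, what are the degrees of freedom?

df = n₁ + n₂ − 2 = 10 + 11 − 2 = 19

degrees of freedom = 19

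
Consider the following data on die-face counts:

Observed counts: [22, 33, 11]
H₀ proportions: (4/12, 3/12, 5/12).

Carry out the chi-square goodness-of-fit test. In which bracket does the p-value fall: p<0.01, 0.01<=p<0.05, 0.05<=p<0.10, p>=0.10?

n = 66; E_i = n·p_i = [22.00, 16.50, 27.50]
χ² = (22−22.00)²/22.00 + (33−16.50)²/16.50 + (11−27.50)²/27.50 = 26.4000
df = 2
p-value (upper-tail) = 0.00000
→ bracket: p<0.01

p-value bracket: p<0.01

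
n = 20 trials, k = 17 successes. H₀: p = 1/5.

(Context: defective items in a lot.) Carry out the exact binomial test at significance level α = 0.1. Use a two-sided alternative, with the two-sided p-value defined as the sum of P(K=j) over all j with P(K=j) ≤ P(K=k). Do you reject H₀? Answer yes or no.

reject H₀: yes

Exact binomial: n=20, k=17, p₀=1/5=0.2000
P(X=j) = C(n,j)·p₀^j·(1−p₀)^(n−j); p = Σ P(X=j) over j with P(X=j) ≤ P(X=17)
p-value (two-sided) = 0.00000
At α=0.1: p < α → reject H₀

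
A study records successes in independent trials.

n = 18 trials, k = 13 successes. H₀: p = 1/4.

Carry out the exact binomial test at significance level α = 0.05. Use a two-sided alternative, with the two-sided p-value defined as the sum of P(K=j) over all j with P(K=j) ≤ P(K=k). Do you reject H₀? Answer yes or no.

reject H₀: yes

Exact binomial: n=18, k=13, p₀=1/4=0.2500
P(X=j) = C(n,j)·p₀^j·(1−p₀)^(n−j); p = Σ P(X=j) over j with P(X=j) ≤ P(X=13)
p-value (two-sided) = 0.00003
At α=0.05: p < α → reject H₀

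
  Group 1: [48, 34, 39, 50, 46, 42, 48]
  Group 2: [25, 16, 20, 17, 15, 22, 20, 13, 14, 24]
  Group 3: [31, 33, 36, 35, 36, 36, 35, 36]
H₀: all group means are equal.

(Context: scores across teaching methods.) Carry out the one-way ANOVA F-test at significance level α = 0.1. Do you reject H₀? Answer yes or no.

reject H₀: yes

Group means [43.86, 18.60, 34.75], grand mean 30.840
SSB = Σnᵢ(x̄ᵢ−x̄)² = 2806.603; SSW = ΣΣ(x−x̄ᵢ)² = 384.757
MSB = 2806.603/2 = 1403.3014; MSW = 384.757/22 = 17.4890
F = MSB/MSW = 80.2393
df = (2, 22)
p-value (upper-tail) = 0.00000
At α=0.1: p < α → reject H₀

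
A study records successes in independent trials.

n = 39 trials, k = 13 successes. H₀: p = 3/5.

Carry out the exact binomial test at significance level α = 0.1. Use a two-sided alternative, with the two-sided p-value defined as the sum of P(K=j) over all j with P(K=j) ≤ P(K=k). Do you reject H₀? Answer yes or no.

reject H₀: yes

Exact binomial: n=39, k=13, p₀=3/5=0.6000
P(X=j) = C(n,j)·p₀^j·(1−p₀)^(n−j); p = Σ P(X=j) over j with P(X=j) ≤ P(X=13)
p-value (two-sided) = 0.00090
At α=0.1: p < α → reject H₀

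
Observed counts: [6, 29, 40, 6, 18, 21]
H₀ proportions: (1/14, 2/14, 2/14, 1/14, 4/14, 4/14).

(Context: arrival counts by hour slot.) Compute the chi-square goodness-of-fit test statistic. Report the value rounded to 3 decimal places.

test statistic = 53.104

n = 120; E_i = n·p_i = [8.57, 17.14, 17.14, 8.57, 34.29, 34.29]
χ² = (6−8.57)²/8.57 + (29−17.14)²/17.14 + (40−17.14)²/17.14 + (6−8.57)²/8.57 + (18−34.29)²/34.29 + (21−34.29)²/34.29 = 53.1042
df = 5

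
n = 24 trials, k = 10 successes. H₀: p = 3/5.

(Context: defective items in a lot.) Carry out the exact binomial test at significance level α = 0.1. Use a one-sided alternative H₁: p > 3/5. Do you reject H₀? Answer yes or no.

reject H₀: no

Exact binomial: n=24, k=10, p₀=3/5=0.6000
P(X≥10) from Σ C(n,i)·p₀^i·(1−p₀)^(n−i)
p-value (one-sided, H₁ greater) = 0.97834
At α=0.1: p ≥ α → fail to reject H₀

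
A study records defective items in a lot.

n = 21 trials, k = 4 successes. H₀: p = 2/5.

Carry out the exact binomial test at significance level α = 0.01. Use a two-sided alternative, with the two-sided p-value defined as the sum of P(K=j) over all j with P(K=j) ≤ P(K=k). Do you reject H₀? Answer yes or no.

reject H₀: no

Exact binomial: n=21, k=4, p₀=2/5=0.4000
P(X=j) = C(n,j)·p₀^j·(1−p₀)^(n−j); p = Σ P(X=j) over j with P(X=j) ≤ P(X=4)
p-value (two-sided) = 0.07218
At α=0.01: p ≥ α → fail to reject H₀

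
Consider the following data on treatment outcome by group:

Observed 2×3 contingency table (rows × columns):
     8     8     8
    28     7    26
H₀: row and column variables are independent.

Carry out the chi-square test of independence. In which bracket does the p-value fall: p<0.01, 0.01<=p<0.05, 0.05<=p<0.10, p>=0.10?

Row totals [24, 61], col totals [36, 15, 34], n=85
χ² = (8−10.16)²/10.16 + (8−4.24)²/4.24 + (8−9.60)²/9.60 + (28−25.84)²/25.84 + (7−10.76)²/10.76 + (26−24.40)²/24.40 = 5.6770
df = 2
p-value (upper-tail) = 0.05851
→ bracket: 0.05<=p<0.10

p-value bracket: 0.05<=p<0.10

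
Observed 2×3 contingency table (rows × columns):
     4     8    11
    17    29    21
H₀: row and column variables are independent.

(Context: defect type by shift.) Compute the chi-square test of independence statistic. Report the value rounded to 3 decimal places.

Row totals [23, 67], col totals [21, 37, 32], n=90
χ² = (4−5.37)²/5.37 + (8−9.46)²/9.46 + (11−8.18)²/8.18 + (17−15.63)²/15.63 + (29−27.54)²/27.54 + (21−23.82)²/23.82 = 2.0768
df = 2

test statistic = 2.077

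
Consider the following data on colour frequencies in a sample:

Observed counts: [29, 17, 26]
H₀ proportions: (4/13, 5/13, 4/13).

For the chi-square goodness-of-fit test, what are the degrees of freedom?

degrees of freedom = 2

df = k − 1 = 3 − 1 = 2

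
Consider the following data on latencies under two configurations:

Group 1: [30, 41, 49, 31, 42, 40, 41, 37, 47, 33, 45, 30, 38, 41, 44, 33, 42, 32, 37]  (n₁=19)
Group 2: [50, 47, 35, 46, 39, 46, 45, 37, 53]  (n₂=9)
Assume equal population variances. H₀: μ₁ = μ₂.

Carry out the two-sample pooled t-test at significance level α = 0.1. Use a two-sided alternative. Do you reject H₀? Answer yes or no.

reject H₀: yes

x̄₁=38.579, s₁=5.815, n₁=19
x̄₂=44.222, s₂=6.016, n₂=9
s_p² = [18·5.815² + 8·6.016²]/26 = 34.5457
SE = √(s_p²·(1/19+1/9)) = 2.3784
t = (38.579−44.222)/2.3784 = -2.3728
df = 26
p-value (two-sided) = 0.02534
At α=0.1: p < α → reject H₀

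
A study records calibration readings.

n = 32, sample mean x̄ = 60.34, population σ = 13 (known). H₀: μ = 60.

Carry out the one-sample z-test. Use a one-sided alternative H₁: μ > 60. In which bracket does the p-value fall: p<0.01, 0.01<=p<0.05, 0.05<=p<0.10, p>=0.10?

p-value bracket: p>=0.10

SE = σ/√n = 13/√32 = 2.2981
z = (x̄−μ₀)/SE = (60.34−60)/2.2981 = 0.1479
p-value (one-sided, H₁ greater) = 0.44119
→ bracket: p>=0.10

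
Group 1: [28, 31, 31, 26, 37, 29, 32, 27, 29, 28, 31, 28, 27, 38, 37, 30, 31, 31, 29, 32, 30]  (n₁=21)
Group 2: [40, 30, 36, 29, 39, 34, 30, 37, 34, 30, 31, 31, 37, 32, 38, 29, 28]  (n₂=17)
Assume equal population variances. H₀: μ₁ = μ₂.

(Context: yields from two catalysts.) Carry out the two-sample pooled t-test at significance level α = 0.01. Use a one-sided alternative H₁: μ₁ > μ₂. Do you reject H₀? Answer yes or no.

reject H₀: no

x̄₁=30.571, s₁=3.295, n₁=21
x̄₂=33.235, s₂=3.914, n₂=17
s_p² = [20·3.295² + 16·3.914²]/36 = 12.8389
SE = √(s_p²·(1/21+1/17)) = 1.1690
t = (30.571−33.235)/1.1690 = -2.2787
df = 36
p-value (one-sided, H₁ greater) = 0.98564
At α=0.01: p ≥ α → fail to reject H₀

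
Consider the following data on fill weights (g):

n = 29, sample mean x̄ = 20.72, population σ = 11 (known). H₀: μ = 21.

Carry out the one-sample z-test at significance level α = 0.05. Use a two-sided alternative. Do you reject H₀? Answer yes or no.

SE = σ/√n = 11/√29 = 2.0426
z = (x̄−μ₀)/SE = (20.72−21)/2.0426 = -0.1371
p-value (two-sided) = 0.89097
At α=0.05: p ≥ α → fail to reject H₀

reject H₀: no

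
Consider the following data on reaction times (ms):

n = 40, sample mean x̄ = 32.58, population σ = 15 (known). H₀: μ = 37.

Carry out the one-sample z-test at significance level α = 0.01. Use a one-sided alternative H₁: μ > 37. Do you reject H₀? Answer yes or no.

SE = σ/√n = 15/√40 = 2.3717
z = (x̄−μ₀)/SE = (32.58−37)/2.3717 = -1.8636
p-value (one-sided, H₁ greater) = 0.96881
At α=0.01: p ≥ α → fail to reject H₀

reject H₀: no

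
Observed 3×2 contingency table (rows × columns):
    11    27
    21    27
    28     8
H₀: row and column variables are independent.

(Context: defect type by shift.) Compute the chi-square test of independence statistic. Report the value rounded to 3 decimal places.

Row totals [38, 48, 36], col totals [60, 62], n=122
χ² = (11−18.69)²/18.69 + (27−19.31)²/19.31 + (21−23.61)²/23.61 + (27−24.39)²/24.39 + (28−17.70)²/17.70 + (8−18.30)²/18.30 = 18.5702
df = 2

test statistic = 18.570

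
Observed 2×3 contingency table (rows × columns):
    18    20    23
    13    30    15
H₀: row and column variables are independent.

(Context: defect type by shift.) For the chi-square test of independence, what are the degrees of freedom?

degrees of freedom = 2

df = (r−1)(c−1) = (2−1)·(3−1) = 2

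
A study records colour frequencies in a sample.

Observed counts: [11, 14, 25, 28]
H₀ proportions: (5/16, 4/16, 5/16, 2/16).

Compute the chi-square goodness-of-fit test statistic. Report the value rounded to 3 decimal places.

test statistic = 43.067

n = 78; E_i = n·p_i = [24.38, 19.50, 24.38, 9.75]
χ² = (11−24.38)²/24.38 + (14−19.50)²/19.50 + (25−24.38)²/24.38 + (28−9.75)²/9.75 = 43.0667
df = 3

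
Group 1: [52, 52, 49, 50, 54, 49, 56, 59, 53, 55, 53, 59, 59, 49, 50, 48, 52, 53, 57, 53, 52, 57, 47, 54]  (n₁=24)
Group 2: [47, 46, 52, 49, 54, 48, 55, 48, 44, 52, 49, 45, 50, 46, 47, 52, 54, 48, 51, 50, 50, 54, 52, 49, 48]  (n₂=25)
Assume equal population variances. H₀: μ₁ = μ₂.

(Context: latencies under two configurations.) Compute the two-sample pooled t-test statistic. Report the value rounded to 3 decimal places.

x̄₁=53.000, s₁=3.526, n₁=24
x̄₂=49.600, s₂=3.000, n₂=25
s_p² = [23·3.526² + 24·3.000²]/47 = 10.6809
SE = √(s_p²·(1/24+1/25)) = 0.9340
t = (53.000−49.600)/0.9340 = 3.6404
df = 47

test statistic = 3.640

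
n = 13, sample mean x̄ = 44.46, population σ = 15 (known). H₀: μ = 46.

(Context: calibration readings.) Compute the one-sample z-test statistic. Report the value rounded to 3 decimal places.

SE = σ/√n = 15/√13 = 4.1603
z = (x̄−μ₀)/SE = (44.46−46)/4.1603 = -0.3702

test statistic = -0.370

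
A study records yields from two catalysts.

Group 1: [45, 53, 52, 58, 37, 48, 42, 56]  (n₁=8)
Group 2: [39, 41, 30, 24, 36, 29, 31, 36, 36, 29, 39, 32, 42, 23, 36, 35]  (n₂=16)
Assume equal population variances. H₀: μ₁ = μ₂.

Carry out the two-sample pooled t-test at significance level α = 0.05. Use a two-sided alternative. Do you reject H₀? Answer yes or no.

reject H₀: yes

x̄₁=48.875, s₁=7.220, n₁=8
x̄₂=33.625, s₂=5.644, n₂=16
s_p² = [7·7.220² + 15·5.644²]/22 = 38.3011
SE = √(s_p²·(1/8+1/16)) = 2.6798
t = (48.875−33.625)/2.6798 = 5.6907
df = 22
p-value (two-sided) = 0.00001
At α=0.05: p < α → reject H₀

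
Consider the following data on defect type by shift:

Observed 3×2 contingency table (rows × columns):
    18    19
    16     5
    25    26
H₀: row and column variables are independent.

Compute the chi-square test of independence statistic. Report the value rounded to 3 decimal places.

test statistic = 5.100

Row totals [37, 21, 51], col totals [59, 50], n=109
χ² = (18−20.03)²/20.03 + (19−16.97)²/16.97 + (16−11.37)²/11.37 + (5−9.63)²/9.63 + (25−27.61)²/27.61 + (26−23.39)²/23.39 = 5.1002
df = 2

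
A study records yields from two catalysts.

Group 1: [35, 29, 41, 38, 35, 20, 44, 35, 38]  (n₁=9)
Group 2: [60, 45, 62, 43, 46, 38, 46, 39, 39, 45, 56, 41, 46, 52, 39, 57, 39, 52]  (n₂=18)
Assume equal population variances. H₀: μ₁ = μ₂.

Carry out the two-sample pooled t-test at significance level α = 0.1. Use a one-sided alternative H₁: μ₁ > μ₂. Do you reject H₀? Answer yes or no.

reject H₀: no

x̄₁=35.000, s₁=7.036, n₁=9
x̄₂=46.944, s₂=7.765, n₂=18
s_p² = [8·7.036² + 17·7.765²]/25 = 56.8378
SE = √(s_p²·(1/9+1/18)) = 3.0778
t = (35.000−46.944)/3.0778 = -3.8808
df = 25
p-value (one-sided, H₁ greater) = 0.99966
At α=0.1: p ≥ α → fail to reject H₀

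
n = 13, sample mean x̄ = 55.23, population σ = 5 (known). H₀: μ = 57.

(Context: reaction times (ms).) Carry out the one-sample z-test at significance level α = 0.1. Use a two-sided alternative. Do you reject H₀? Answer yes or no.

reject H₀: no

SE = σ/√n = 5/√13 = 1.3868
z = (x̄−μ₀)/SE = (55.23−57)/1.3868 = -1.2764
p-value (two-sided) = 0.20183
At α=0.1: p ≥ α → fail to reject H₀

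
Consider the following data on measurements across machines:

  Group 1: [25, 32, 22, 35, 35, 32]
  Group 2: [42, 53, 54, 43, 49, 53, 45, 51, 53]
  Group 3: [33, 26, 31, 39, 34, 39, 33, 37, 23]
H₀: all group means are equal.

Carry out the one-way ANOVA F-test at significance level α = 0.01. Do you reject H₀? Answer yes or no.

reject H₀: yes

Group means [30.17, 49.22, 32.78], grand mean 38.292
SSB = Σnᵢ(x̄ᵢ−x̄)² = 1745.014; SSW = ΣΣ(x−x̄ᵢ)² = 565.944
MSB = 1745.014/2 = 872.5069; MSW = 565.944/21 = 26.9497
F = MSB/MSW = 32.3753
df = (2, 21)
p-value (upper-tail) = 0.00000
At α=0.01: p < α → reject H₀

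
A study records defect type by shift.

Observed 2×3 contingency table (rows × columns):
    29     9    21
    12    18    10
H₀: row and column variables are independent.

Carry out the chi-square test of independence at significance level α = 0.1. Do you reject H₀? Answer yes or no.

Row totals [59, 40], col totals [41, 27, 31], n=99
χ² = (29−24.43)²/24.43 + (9−16.09)²/16.09 + (21−18.47)²/18.47 + (12−16.57)²/16.57 + (18−10.91)²/10.91 + (10−12.53)²/12.53 = 10.6996
df = 2
p-value (upper-tail) = 0.00475
At α=0.1: p < α → reject H₀

reject H₀: yes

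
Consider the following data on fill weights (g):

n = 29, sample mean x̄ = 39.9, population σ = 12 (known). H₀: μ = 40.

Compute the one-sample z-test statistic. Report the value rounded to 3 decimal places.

SE = σ/√n = 12/√29 = 2.2283
z = (x̄−μ₀)/SE = (39.9−40)/2.2283 = -0.0449

test statistic = -0.045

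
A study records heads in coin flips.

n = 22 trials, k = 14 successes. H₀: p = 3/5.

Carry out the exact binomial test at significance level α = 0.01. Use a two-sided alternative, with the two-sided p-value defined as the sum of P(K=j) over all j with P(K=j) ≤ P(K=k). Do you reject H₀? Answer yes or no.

Exact binomial: n=22, k=14, p₀=3/5=0.6000
P(X=j) = C(n,j)·p₀^j·(1−p₀)^(n−j); p = Σ P(X=j) over j with P(X=j) ≤ P(X=14)
p-value (two-sided) = 0.82969
At α=0.01: p ≥ α → fail to reject H₀

reject H₀: no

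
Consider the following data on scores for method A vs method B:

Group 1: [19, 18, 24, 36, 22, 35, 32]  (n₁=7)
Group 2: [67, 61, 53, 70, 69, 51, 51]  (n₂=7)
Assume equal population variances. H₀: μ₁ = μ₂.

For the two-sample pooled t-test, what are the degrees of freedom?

df = n₁ + n₂ − 2 = 7 + 7 − 2 = 12

degrees of freedom = 12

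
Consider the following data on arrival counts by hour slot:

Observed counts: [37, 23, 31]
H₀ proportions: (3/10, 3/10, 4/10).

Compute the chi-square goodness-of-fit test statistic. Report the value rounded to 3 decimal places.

test statistic = 4.925

n = 91; E_i = n·p_i = [27.30, 27.30, 36.40]
χ² = (37−27.30)²/27.30 + (23−27.30)²/27.30 + (31−36.40)²/36.40 = 4.9249
df = 2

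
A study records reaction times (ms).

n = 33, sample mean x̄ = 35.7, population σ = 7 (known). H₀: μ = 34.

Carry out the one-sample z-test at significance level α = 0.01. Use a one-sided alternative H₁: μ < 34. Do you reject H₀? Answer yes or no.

SE = σ/√n = 7/√33 = 1.2185
z = (x̄−μ₀)/SE = (35.7−34)/1.2185 = 1.3951
p-value (one-sided, H₁ less) = 0.91851
At α=0.01: p ≥ α → fail to reject H₀

reject H₀: no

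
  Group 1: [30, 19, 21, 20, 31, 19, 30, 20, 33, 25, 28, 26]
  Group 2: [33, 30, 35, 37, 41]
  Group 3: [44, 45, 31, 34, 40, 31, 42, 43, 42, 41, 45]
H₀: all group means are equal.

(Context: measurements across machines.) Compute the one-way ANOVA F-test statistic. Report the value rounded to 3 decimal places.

Group means [25.17, 35.20, 39.82], grand mean 32.714
SSB = Σnᵢ(x̄ᵢ−x̄)² = 1269.611; SSW = ΣΣ(x−x̄ᵢ)² = 648.103
MSB = 1269.611/2 = 634.8056; MSW = 648.103/25 = 25.9241
F = MSB/MSW = 24.4871
df = (2, 25)

test statistic = 24.487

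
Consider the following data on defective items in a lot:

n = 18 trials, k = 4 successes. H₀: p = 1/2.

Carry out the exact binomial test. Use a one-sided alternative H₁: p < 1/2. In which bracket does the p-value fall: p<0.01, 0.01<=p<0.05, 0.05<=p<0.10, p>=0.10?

p-value bracket: 0.01<=p<0.05

Exact binomial: n=18, k=4, p₀=1/2=0.5000
P(X≤4) from Σ C(n,i)·p₀^i·(1−p₀)^(n−i)
p-value (one-sided, H₁ less) = 0.01544
→ bracket: 0.01<=p<0.05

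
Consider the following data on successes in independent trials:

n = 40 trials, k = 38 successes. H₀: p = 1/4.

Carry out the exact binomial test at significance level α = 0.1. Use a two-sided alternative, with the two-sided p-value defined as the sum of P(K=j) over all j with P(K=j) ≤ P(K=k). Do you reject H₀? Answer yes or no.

reject H₀: yes

Exact binomial: n=40, k=38, p₀=1/4=0.2500
P(X=j) = C(n,j)·p₀^j·(1−p₀)^(n−j); p = Σ P(X=j) over j with P(X=j) ≤ P(X=38)
p-value (two-sided) = 0.00000
At α=0.1: p < α → reject H₀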